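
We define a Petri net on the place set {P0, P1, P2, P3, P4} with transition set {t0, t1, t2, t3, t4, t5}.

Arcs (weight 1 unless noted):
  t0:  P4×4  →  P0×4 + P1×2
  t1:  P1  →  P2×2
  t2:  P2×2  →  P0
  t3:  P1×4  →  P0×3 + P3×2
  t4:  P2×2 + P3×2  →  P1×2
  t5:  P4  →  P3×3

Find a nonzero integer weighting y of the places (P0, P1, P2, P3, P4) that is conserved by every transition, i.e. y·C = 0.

Incidence matrix C (rows=places, cols=transitions):
       t0   t1   t2   t3   t4   t5
   P0   4    0    1    3    0    0
   P1   2   -1    0   -4    2    0
   P2   0    2   -2    0   -2    0
   P3   0    0    0    2   -2    3
   P4  -4    0    0    0    0   -1

Candidate y = [2, 2, 1, 1, 3]; check y·C column-wise:
  col t0: 2·4 + 2·2 + 1·0 + 1·0 + 3·-4 = 0
  col t1: 2·0 + 2·-1 + 1·2 + 1·0 + 3·0 = 0
  col t2: 2·1 + 2·0 + 1·-2 + 1·0 + 3·0 = 0
  col t3: 2·3 + 2·-4 + 1·0 + 1·2 + 3·0 = 0
  col t4: 2·0 + 2·2 + 1·-2 + 1·-2 + 3·0 = 0
  col t5: 2·0 + 2·0 + 1·0 + 1·3 + 3·-1 = 0

y = (P0:2, P1:2, P2:1, P3:1, P4:3)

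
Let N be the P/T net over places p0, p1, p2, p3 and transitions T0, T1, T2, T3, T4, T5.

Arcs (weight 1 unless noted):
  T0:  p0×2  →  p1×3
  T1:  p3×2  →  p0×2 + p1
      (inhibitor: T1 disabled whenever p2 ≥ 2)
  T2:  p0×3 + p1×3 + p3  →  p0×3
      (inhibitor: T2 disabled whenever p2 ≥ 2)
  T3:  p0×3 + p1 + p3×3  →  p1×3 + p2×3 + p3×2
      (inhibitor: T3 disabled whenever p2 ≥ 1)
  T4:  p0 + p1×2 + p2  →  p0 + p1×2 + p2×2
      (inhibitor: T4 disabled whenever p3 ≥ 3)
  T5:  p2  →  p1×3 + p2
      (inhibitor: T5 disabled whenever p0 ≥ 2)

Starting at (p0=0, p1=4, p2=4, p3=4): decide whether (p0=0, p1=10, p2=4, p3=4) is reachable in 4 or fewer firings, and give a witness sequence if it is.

YES — reachable via ⟨T5, T5⟩ (2 firings)

step 1: fire T5:  (p0=0, p1=4, p2=4, p3=4) → (p0=0, p1=7, p2=4, p3=4)
step 2: fire T5:  (p0=0, p1=7, p2=4, p3=4) → (p0=0, p1=10, p2=4, p3=4)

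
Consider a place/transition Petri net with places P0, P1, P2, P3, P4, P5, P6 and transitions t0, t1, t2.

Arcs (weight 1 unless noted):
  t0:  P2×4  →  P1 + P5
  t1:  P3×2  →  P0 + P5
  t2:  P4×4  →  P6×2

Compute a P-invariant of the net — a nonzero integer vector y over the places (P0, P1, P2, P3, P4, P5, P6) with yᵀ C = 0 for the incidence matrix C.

y = (P0:0, P1:4, P2:1, P3:0, P4:0, P5:0, P6:0)

Incidence matrix C (rows=places, cols=transitions):
       t0   t1   t2
   P0   0    1    0
   P1   1    0    0
   P2  -4    0    0
   P3   0   -2    0
   P4   0    0   -4
   P5   1    1    0
   P6   0    0    2

Candidate y = [0, 4, 1, 0, 0, 0, 0]; check y·C column-wise:
  col t0: 4·1 + 1·-4 + 0·1 = 0
  col t1: 0·1 + 4·0 + 1·0 + 0·-2 + 0·1 = 0
  col t2: 4·0 + 1·0 + 0·-4 + 0·2 = 0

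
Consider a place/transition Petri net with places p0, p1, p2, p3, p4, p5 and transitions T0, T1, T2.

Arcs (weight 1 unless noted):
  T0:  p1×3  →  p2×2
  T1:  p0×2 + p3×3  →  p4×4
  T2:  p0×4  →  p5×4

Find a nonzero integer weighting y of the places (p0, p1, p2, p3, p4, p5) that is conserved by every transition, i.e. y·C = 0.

y = (p0:0, p1:2, p2:3, p3:0, p4:0, p5:0)

Incidence matrix C (rows=places, cols=transitions):
       T0   T1   T2
   p0   0   -2   -4
   p1  -3    0    0
   p2   2    0    0
   p3   0   -3    0
   p4   0    4    0
   p5   0    0    4

Candidate y = [0, 2, 3, 0, 0, 0]; check y·C column-wise:
  col T0: 2·-3 + 3·2 = 0
  col T1: 0·-2 + 2·0 + 3·0 + 0·-3 + 0·4 = 0
  col T2: 0·-4 + 2·0 + 3·0 + 0·4 = 0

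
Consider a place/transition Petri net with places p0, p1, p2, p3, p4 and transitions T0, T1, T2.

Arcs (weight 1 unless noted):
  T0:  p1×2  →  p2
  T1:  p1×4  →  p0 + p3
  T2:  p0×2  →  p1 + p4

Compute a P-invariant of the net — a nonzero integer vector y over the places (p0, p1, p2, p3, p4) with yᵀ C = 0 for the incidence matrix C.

Incidence matrix C (rows=places, cols=transitions):
       T0   T1   T2
   p0   0    1   -2
   p1  -2   -4    1
   p2   1    0    0
   p3   0    1    0
   p4   0    0    1

Candidate y = [1, 2, 4, 7, 0]; check y·C column-wise:
  col T0: 1·0 + 2·-2 + 4·1 + 7·0 = 0
  col T1: 1·1 + 2·-4 + 4·0 + 7·1 = 0
  col T2: 1·-2 + 2·1 + 4·0 + 7·0 + 0·1 = 0

y = (p0:1, p1:2, p2:4, p3:7, p4:0)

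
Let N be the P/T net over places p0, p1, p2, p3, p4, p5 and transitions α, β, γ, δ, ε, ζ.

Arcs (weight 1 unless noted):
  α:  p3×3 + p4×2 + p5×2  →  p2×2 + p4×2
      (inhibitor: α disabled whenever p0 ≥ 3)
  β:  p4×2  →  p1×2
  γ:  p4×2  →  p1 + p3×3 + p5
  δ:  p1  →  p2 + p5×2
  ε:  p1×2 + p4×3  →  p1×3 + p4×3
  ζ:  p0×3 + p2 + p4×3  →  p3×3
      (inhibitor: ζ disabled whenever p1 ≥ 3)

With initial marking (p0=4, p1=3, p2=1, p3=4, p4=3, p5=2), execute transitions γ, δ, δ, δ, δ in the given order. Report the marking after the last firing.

step 1: fire γ:  (p0=4, p1=3, p2=1, p3=4, p4=3, p5=2) → (p0=4, p1=4, p2=1, p3=7, p4=1, p5=3)
step 2: fire δ:  (p0=4, p1=4, p2=1, p3=7, p4=1, p5=3) → (p0=4, p1=3, p2=2, p3=7, p4=1, p5=5)
step 3: fire δ:  (p0=4, p1=3, p2=2, p3=7, p4=1, p5=5) → (p0=4, p1=2, p2=3, p3=7, p4=1, p5=7)
step 4: fire δ:  (p0=4, p1=2, p2=3, p3=7, p4=1, p5=7) → (p0=4, p1=1, p2=4, p3=7, p4=1, p5=9)
step 5: fire δ:  (p0=4, p1=1, p2=4, p3=7, p4=1, p5=9) → (p0=4, p1=0, p2=5, p3=7, p4=1, p5=11)

(p0=4, p1=0, p2=5, p3=7, p4=1, p5=11)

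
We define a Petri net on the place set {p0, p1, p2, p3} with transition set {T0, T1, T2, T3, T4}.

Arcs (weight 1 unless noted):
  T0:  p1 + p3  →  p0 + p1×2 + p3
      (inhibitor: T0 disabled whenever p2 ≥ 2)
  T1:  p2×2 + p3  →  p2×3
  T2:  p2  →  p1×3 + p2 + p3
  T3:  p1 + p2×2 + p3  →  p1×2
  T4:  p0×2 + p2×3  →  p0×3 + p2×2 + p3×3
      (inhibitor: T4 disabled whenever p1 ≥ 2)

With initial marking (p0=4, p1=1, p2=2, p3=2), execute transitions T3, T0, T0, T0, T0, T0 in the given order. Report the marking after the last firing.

step 1: fire T3:  (p0=4, p1=1, p2=2, p3=2) → (p0=4, p1=2, p2=0, p3=1)
step 2: fire T0:  (p0=4, p1=2, p2=0, p3=1) → (p0=5, p1=3, p2=0, p3=1)
step 3: fire T0:  (p0=5, p1=3, p2=0, p3=1) → (p0=6, p1=4, p2=0, p3=1)
step 4: fire T0:  (p0=6, p1=4, p2=0, p3=1) → (p0=7, p1=5, p2=0, p3=1)
step 5: fire T0:  (p0=7, p1=5, p2=0, p3=1) → (p0=8, p1=6, p2=0, p3=1)
step 6: fire T0:  (p0=8, p1=6, p2=0, p3=1) → (p0=9, p1=7, p2=0, p3=1)

(p0=9, p1=7, p2=0, p3=1)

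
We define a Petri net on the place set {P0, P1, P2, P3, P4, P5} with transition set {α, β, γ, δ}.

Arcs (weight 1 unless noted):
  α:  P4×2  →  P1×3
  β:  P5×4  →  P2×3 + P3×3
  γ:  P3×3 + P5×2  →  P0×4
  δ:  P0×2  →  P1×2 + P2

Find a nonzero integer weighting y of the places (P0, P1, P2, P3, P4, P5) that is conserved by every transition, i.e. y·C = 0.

y = (P0:6, P1:10, P2:-8, P3:8, P4:15, P5:0)

Incidence matrix C (rows=places, cols=transitions):
        α    β    γ    δ
   P0   0    0    4   -2
   P1   3    0    0    2
   P2   0    3    0    1
   P3   0    3   -3    0
   P4  -2    0    0    0
   P5   0   -4   -2    0

Candidate y = [6, 10, -8, 8, 15, 0]; check y·C column-wise:
  col α: 6·0 + 10·3 + -8·0 + 8·0 + 15·-2 = 0
  col β: 6·0 + 10·0 + -8·3 + 8·3 + 15·0 + 0·-4 = 0
  col γ: 6·4 + 10·0 + -8·0 + 8·-3 + 15·0 + 0·-2 = 0
  col δ: 6·-2 + 10·2 + -8·1 + 8·0 + 15·0 = 0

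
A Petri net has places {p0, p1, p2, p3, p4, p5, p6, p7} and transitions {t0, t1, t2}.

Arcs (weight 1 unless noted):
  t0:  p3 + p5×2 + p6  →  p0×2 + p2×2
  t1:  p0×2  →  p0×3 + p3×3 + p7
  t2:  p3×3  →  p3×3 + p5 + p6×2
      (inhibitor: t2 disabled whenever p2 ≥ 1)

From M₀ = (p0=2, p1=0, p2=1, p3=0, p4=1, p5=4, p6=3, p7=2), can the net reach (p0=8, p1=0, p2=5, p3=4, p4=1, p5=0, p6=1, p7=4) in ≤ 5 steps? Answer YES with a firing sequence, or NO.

YES — reachable via ⟨t1, t0, t0, t1⟩ (4 firings)

step 1: fire t1:  (p0=2, p1=0, p2=1, p3=0, p4=1, p5=4, p6=3, p7=2) → (p0=3, p1=0, p2=1, p3=3, p4=1, p5=4, p6=3, p7=3)
step 2: fire t0:  (p0=3, p1=0, p2=1, p3=3, p4=1, p5=4, p6=3, p7=3) → (p0=5, p1=0, p2=3, p3=2, p4=1, p5=2, p6=2, p7=3)
step 3: fire t0:  (p0=5, p1=0, p2=3, p3=2, p4=1, p5=2, p6=2, p7=3) → (p0=7, p1=0, p2=5, p3=1, p4=1, p5=0, p6=1, p7=3)
step 4: fire t1:  (p0=7, p1=0, p2=5, p3=1, p4=1, p5=0, p6=1, p7=3) → (p0=8, p1=0, p2=5, p3=4, p4=1, p5=0, p6=1, p7=4)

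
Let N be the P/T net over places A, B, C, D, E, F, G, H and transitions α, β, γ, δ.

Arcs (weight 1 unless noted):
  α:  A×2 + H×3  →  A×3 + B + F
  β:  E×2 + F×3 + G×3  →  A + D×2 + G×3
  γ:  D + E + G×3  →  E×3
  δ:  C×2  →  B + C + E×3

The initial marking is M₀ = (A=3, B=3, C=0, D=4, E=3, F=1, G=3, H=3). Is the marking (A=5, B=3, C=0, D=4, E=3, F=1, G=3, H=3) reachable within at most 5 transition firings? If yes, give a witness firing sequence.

depth 0: 1 marking
depth 1: 3 markings reached so far
depth 2: 4 markings reached so far
depth 3: 4 markings reached so far
(frontier empty at depth 3; search complete)
target is not among the 4 markings reachable within 5 steps

NO — not reachable within 5 firings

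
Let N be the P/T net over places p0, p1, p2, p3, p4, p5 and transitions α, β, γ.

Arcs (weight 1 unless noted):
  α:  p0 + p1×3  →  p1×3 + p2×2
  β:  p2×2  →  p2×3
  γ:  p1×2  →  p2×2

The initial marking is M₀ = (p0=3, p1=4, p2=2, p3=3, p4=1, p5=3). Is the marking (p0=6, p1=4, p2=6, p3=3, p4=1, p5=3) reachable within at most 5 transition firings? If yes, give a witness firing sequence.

depth 0: 1 marking
depth 1: 4 markings reached so far
depth 2: 10 markings reached so far
depth 3: 19 markings reached so far
depth 4: 30 markings reached so far
depth 5: 42 markings reached so far
target is not among the 42 markings reachable within 5 steps

NO — not reachable within 5 firings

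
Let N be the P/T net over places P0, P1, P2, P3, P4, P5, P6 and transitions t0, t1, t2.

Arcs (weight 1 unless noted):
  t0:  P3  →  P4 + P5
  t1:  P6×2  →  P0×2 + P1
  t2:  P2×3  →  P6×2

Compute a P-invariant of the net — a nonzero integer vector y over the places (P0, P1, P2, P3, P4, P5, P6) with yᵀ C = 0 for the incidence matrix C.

Incidence matrix C (rows=places, cols=transitions):
       t0   t1   t2
   P0   0    2    0
   P1   0    1    0
   P2   0    0   -3
   P3  -1    0    0
   P4   1    0    0
   P5   1    0    0
   P6   0   -2    2

Candidate y = [1, -2, 0, 0, 0, 0, 0]; check y·C column-wise:
  col t0: 1·0 + -2·0 + 0·-1 + 0·1 + 0·1 = 0
  col t1: 1·2 + -2·1 + 0·-2 = 0
  col t2: 1·0 + -2·0 + 0·-3 + 0·2 = 0

y = (P0:1, P1:-2, P2:0, P3:0, P4:0, P5:0, P6:0)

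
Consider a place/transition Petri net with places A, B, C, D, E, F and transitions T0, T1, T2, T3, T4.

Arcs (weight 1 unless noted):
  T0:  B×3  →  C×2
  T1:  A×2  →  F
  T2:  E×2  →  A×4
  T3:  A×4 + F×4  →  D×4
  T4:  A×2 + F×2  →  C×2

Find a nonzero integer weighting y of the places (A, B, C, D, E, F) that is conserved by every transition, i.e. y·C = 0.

y = (A:1, B:2, C:3, D:3, E:2, F:2)

Incidence matrix C (rows=places, cols=transitions):
       T0   T1   T2   T3   T4
    A   0   -2    4   -4   -2
    B  -3    0    0    0    0
    C   2    0    0    0    2
    D   0    0    0    4    0
    E   0    0   -2    0    0
    F   0    1    0   -4   -2

Candidate y = [1, 2, 3, 3, 2, 2]; check y·C column-wise:
  col T0: 1·0 + 2·-3 + 3·2 + 3·0 + 2·0 + 2·0 = 0
  col T1: 1·-2 + 2·0 + 3·0 + 3·0 + 2·0 + 2·1 = 0
  col T2: 1·4 + 2·0 + 3·0 + 3·0 + 2·-2 + 2·0 = 0
  col T3: 1·-4 + 2·0 + 3·0 + 3·4 + 2·0 + 2·-4 = 0
  col T4: 1·-2 + 2·0 + 3·2 + 3·0 + 2·0 + 2·-2 = 0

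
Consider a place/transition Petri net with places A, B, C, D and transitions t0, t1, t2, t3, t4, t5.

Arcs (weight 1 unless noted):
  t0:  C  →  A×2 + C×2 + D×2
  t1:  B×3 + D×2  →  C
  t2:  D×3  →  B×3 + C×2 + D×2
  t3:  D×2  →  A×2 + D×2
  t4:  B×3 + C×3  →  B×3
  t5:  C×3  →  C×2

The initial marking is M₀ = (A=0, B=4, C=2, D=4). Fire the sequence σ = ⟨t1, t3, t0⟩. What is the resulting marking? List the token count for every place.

step 1: fire t1:  (A=0, B=4, C=2, D=4) → (A=0, B=1, C=3, D=2)
step 2: fire t3:  (A=0, B=1, C=3, D=2) → (A=2, B=1, C=3, D=2)
step 3: fire t0:  (A=2, B=1, C=3, D=2) → (A=4, B=1, C=4, D=4)

(A=4, B=1, C=4, D=4)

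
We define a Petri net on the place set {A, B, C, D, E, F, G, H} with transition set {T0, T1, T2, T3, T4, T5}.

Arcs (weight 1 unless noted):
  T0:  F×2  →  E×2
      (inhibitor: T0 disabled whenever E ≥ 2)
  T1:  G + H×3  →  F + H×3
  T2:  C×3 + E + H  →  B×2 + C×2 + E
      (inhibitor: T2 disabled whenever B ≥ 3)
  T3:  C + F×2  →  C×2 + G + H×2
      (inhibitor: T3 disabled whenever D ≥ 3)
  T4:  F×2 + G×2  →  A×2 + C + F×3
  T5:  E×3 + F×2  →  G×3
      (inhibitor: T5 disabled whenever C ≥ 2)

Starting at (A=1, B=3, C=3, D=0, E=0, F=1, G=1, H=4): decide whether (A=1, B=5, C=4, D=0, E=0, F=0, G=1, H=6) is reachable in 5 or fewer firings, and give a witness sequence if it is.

depth 0: 1 marking
depth 1: 2 markings reached so far
depth 2: 4 markings reached so far
depth 3: 5 markings reached so far
depth 4: 5 markings reached so far
(frontier empty at depth 4; search complete)
target is not among the 5 markings reachable within 5 steps

NO — not reachable within 5 firings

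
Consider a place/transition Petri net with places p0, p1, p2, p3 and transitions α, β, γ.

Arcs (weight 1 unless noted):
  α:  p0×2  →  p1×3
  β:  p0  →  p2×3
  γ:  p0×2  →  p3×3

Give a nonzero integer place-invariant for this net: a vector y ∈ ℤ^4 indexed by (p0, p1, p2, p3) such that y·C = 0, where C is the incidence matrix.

Incidence matrix C (rows=places, cols=transitions):
        α    β    γ
   p0  -2   -1   -2
   p1   3    0    0
   p2   0    3    0
   p3   0    0    3

Candidate y = [3, 2, 1, 2]; check y·C column-wise:
  col α: 3·-2 + 2·3 + 1·0 + 2·0 = 0
  col β: 3·-1 + 2·0 + 1·3 + 2·0 = 0
  col γ: 3·-2 + 2·0 + 1·0 + 2·3 = 0

y = (p0:3, p1:2, p2:1, p3:2)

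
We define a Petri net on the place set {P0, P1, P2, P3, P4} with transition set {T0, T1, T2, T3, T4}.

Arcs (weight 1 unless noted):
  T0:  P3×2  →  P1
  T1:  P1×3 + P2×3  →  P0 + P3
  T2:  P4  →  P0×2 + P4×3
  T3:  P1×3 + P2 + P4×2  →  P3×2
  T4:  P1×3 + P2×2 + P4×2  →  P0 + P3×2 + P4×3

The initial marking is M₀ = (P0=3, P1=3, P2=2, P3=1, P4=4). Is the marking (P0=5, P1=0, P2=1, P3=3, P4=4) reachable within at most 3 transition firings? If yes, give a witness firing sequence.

step 1: fire T2:  (P0=3, P1=3, P2=2, P3=1, P4=4) → (P0=5, P1=3, P2=2, P3=1, P4=6)
step 2: fire T3:  (P0=5, P1=3, P2=2, P3=1, P4=6) → (P0=5, P1=0, P2=1, P3=3, P4=4)

YES — reachable via ⟨T2, T3⟩ (2 firings)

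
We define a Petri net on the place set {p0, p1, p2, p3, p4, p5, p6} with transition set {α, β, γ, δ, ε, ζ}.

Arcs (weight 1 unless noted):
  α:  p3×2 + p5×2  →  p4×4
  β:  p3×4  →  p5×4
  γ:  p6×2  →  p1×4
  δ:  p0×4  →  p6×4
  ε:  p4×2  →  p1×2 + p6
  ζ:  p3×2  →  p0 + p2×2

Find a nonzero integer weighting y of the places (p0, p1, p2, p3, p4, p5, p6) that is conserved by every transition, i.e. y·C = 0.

y = (p0:2, p1:1, p2:1, p3:2, p4:2, p5:2, p6:2)

Incidence matrix C (rows=places, cols=transitions):
        α    β    γ    δ    ε    ζ
   p0   0    0    0   -4    0    1
   p1   0    0    4    0    2    0
   p2   0    0    0    0    0    2
   p3  -2   -4    0    0    0   -2
   p4   4    0    0    0   -2    0
   p5  -2    4    0    0    0    0
   p6   0    0   -2    4    1    0

Candidate y = [2, 1, 1, 2, 2, 2, 2]; check y·C column-wise:
  col α: 2·0 + 1·0 + 1·0 + 2·-2 + 2·4 + 2·-2 + 2·0 = 0
  col β: 2·0 + 1·0 + 1·0 + 2·-4 + 2·0 + 2·4 + 2·0 = 0
  col γ: 2·0 + 1·4 + 1·0 + 2·0 + 2·0 + 2·0 + 2·-2 = 0
  col δ: 2·-4 + 1·0 + 1·0 + 2·0 + 2·0 + 2·0 + 2·4 = 0
  col ε: 2·0 + 1·2 + 1·0 + 2·0 + 2·-2 + 2·0 + 2·1 = 0
  col ζ: 2·1 + 1·0 + 1·2 + 2·-2 + 2·0 + 2·0 + 2·0 = 0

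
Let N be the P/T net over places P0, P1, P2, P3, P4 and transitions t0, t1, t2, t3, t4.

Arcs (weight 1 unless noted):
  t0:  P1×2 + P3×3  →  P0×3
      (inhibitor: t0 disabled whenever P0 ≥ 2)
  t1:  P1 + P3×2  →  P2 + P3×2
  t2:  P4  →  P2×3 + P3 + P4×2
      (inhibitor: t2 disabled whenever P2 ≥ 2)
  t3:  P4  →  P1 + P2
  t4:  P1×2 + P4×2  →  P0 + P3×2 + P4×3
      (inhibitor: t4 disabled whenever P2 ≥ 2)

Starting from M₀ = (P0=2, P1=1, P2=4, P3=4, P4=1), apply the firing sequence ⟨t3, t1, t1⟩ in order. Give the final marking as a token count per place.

(P0=2, P1=0, P2=7, P3=4, P4=0)

step 1: fire t3:  (P0=2, P1=1, P2=4, P3=4, P4=1) → (P0=2, P1=2, P2=5, P3=4, P4=0)
step 2: fire t1:  (P0=2, P1=2, P2=5, P3=4, P4=0) → (P0=2, P1=1, P2=6, P3=4, P4=0)
step 3: fire t1:  (P0=2, P1=1, P2=6, P3=4, P4=0) → (P0=2, P1=0, P2=7, P3=4, P4=0)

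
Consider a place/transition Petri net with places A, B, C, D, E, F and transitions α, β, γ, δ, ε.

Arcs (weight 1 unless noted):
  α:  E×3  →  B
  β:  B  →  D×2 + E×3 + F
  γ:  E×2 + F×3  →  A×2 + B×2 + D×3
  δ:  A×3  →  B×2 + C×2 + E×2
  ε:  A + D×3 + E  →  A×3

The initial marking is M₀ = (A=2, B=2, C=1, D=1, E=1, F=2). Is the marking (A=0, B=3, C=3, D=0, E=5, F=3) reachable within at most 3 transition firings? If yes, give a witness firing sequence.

NO — not reachable within 3 firings

depth 0: 1 marking
depth 1: 2 markings reached so far
depth 2: 6 markings reached so far
depth 3: 13 markings reached so far
target is not among the 13 markings reachable within 3 steps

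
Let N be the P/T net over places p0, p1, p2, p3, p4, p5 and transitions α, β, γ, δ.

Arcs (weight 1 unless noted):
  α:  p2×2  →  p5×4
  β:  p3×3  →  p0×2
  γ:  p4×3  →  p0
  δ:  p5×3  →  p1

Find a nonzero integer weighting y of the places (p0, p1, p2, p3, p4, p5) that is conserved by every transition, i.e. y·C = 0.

Incidence matrix C (rows=places, cols=transitions):
        α    β    γ    δ
   p0   0    2    1    0
   p1   0    0    0    1
   p2  -2    0    0    0
   p3   0   -3    0    0
   p4   0    0   -3    0
   p5   4    0    0   -3

Candidate y = [3, 0, 0, 2, 1, 0]; check y·C column-wise:
  col α: 3·0 + 0·-2 + 2·0 + 1·0 + 0·4 = 0
  col β: 3·2 + 2·-3 + 1·0 = 0
  col γ: 3·1 + 2·0 + 1·-3 = 0
  col δ: 3·0 + 0·1 + 2·0 + 1·0 + 0·-3 = 0

y = (p0:3, p1:0, p2:0, p3:2, p4:1, p5:0)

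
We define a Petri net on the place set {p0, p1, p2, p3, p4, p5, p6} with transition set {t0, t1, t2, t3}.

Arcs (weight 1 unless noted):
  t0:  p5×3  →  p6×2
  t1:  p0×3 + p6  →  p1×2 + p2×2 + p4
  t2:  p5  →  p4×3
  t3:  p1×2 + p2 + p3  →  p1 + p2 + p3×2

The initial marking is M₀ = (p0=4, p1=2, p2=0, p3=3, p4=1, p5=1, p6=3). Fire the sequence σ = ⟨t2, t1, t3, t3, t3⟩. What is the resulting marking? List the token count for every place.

(p0=1, p1=1, p2=2, p3=6, p4=5, p5=0, p6=2)

step 1: fire t2:  (p0=4, p1=2, p2=0, p3=3, p4=1, p5=1, p6=3) → (p0=4, p1=2, p2=0, p3=3, p4=4, p5=0, p6=3)
step 2: fire t1:  (p0=4, p1=2, p2=0, p3=3, p4=4, p5=0, p6=3) → (p0=1, p1=4, p2=2, p3=3, p4=5, p5=0, p6=2)
step 3: fire t3:  (p0=1, p1=4, p2=2, p3=3, p4=5, p5=0, p6=2) → (p0=1, p1=3, p2=2, p3=4, p4=5, p5=0, p6=2)
step 4: fire t3:  (p0=1, p1=3, p2=2, p3=4, p4=5, p5=0, p6=2) → (p0=1, p1=2, p2=2, p3=5, p4=5, p5=0, p6=2)
step 5: fire t3:  (p0=1, p1=2, p2=2, p3=5, p4=5, p5=0, p6=2) → (p0=1, p1=1, p2=2, p3=6, p4=5, p5=0, p6=2)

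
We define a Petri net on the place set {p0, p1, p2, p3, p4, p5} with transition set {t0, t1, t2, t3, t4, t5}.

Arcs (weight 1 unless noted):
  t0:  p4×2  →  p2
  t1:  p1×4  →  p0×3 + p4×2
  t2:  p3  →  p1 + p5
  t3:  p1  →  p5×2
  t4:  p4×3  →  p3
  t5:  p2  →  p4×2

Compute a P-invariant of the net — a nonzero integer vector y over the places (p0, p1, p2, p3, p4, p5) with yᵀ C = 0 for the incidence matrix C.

Incidence matrix C (rows=places, cols=transitions):
       t0   t1   t2   t3   t4   t5
   p0   0    3    0    0    0    0
   p1   0   -4    1   -1    0    0
   p2   1    0    0    0    0   -1
   p3   0    0   -1    0    1    0
   p4  -2    2    0    0   -3    2
   p5   0    0    1    2    0    0

Candidate y = [2, 2, 2, 3, 1, 1]; check y·C column-wise:
  col t0: 2·0 + 2·0 + 2·1 + 3·0 + 1·-2 + 1·0 = 0
  col t1: 2·3 + 2·-4 + 2·0 + 3·0 + 1·2 + 1·0 = 0
  col t2: 2·0 + 2·1 + 2·0 + 3·-1 + 1·0 + 1·1 = 0
  col t3: 2·0 + 2·-1 + 2·0 + 3·0 + 1·0 + 1·2 = 0
  col t4: 2·0 + 2·0 + 2·0 + 3·1 + 1·-3 + 1·0 = 0
  col t5: 2·0 + 2·0 + 2·-1 + 3·0 + 1·2 + 1·0 = 0

y = (p0:2, p1:2, p2:2, p3:3, p4:1, p5:1)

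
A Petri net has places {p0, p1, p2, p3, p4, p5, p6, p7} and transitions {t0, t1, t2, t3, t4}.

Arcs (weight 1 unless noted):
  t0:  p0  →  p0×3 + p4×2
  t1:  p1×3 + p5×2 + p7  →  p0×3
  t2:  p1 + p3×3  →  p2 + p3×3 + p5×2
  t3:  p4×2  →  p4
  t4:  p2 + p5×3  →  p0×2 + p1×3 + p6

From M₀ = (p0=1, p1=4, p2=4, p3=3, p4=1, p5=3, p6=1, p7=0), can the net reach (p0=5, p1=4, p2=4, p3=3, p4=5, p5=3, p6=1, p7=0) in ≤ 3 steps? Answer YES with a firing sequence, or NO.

step 1: fire t0:  (p0=1, p1=4, p2=4, p3=3, p4=1, p5=3, p6=1, p7=0) → (p0=3, p1=4, p2=4, p3=3, p4=3, p5=3, p6=1, p7=0)
step 2: fire t0:  (p0=3, p1=4, p2=4, p3=3, p4=3, p5=3, p6=1, p7=0) → (p0=5, p1=4, p2=4, p3=3, p4=5, p5=3, p6=1, p7=0)

YES — reachable via ⟨t0, t0⟩ (2 firings)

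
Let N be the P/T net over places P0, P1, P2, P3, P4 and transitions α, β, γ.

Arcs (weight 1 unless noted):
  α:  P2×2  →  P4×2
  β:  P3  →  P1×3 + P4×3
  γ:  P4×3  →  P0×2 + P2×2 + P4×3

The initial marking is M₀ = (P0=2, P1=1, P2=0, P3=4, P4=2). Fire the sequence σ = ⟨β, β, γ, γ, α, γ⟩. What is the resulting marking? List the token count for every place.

(P0=8, P1=7, P2=4, P3=2, P4=10)

step 1: fire β:  (P0=2, P1=1, P2=0, P3=4, P4=2) → (P0=2, P1=4, P2=0, P3=3, P4=5)
step 2: fire β:  (P0=2, P1=4, P2=0, P3=3, P4=5) → (P0=2, P1=7, P2=0, P3=2, P4=8)
step 3: fire γ:  (P0=2, P1=7, P2=0, P3=2, P4=8) → (P0=4, P1=7, P2=2, P3=2, P4=8)
step 4: fire γ:  (P0=4, P1=7, P2=2, P3=2, P4=8) → (P0=6, P1=7, P2=4, P3=2, P4=8)
step 5: fire α:  (P0=6, P1=7, P2=4, P3=2, P4=8) → (P0=6, P1=7, P2=2, P3=2, P4=10)
step 6: fire γ:  (P0=6, P1=7, P2=2, P3=2, P4=10) → (P0=8, P1=7, P2=4, P3=2, P4=10)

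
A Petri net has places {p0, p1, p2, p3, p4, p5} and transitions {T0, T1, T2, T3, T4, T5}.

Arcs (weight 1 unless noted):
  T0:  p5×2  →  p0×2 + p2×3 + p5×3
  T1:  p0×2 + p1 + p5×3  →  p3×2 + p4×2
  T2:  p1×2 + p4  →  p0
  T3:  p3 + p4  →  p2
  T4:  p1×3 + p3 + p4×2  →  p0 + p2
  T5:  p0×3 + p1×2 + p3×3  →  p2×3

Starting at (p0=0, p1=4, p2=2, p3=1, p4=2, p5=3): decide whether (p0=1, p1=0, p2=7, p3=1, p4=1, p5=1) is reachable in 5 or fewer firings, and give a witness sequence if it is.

YES — reachable via ⟨T0, T1, T3, T4⟩ (4 firings)

step 1: fire T0:  (p0=0, p1=4, p2=2, p3=1, p4=2, p5=3) → (p0=2, p1=4, p2=5, p3=1, p4=2, p5=4)
step 2: fire T1:  (p0=2, p1=4, p2=5, p3=1, p4=2, p5=4) → (p0=0, p1=3, p2=5, p3=3, p4=4, p5=1)
step 3: fire T3:  (p0=0, p1=3, p2=5, p3=3, p4=4, p5=1) → (p0=0, p1=3, p2=6, p3=2, p4=3, p5=1)
step 4: fire T4:  (p0=0, p1=3, p2=6, p3=2, p4=3, p5=1) → (p0=1, p1=0, p2=7, p3=1, p4=1, p5=1)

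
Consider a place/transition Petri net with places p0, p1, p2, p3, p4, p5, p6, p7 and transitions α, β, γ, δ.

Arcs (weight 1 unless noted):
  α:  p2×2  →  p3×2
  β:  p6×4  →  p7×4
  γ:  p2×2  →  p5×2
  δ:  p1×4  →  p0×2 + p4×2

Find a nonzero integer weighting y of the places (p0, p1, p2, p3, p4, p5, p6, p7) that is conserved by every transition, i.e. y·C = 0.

Incidence matrix C (rows=places, cols=transitions):
        α    β    γ    δ
   p0   0    0    0    2
   p1   0    0    0   -4
   p2  -2    0   -2    0
   p3   2    0    0    0
   p4   0    0    0    2
   p5   0    0    2    0
   p6   0   -4    0    0
   p7   0    4    0    0

Candidate y = [2, 1, 0, 0, 0, 0, 0, 0]; check y·C column-wise:
  col α: 2·0 + 1·0 + 0·-2 + 0·2 = 0
  col β: 2·0 + 1·0 + 0·-4 + 0·4 = 0
  col γ: 2·0 + 1·0 + 0·-2 + 0·2 = 0
  col δ: 2·2 + 1·-4 + 0·2 = 0

y = (p0:2, p1:1, p2:0, p3:0, p4:0, p5:0, p6:0, p7:0)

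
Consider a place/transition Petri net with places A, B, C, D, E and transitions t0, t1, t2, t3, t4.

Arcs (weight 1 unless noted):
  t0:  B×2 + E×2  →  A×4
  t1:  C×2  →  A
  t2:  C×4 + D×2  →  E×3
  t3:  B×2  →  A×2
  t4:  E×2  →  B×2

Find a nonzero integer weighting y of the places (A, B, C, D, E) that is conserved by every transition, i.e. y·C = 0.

Incidence matrix C (rows=places, cols=transitions):
       t0   t1   t2   t3   t4
    A   4    1    0    2    0
    B  -2    0    0   -2    2
    C   0   -2   -4    0    0
    D   0    0   -2    0    0
    E  -2    0    3    0   -2

Candidate y = [2, 2, 1, 1, 2]; check y·C column-wise:
  col t0: 2·4 + 2·-2 + 1·0 + 1·0 + 2·-2 = 0
  col t1: 2·1 + 2·0 + 1·-2 + 1·0 + 2·0 = 0
  col t2: 2·0 + 2·0 + 1·-4 + 1·-2 + 2·3 = 0
  col t3: 2·2 + 2·-2 + 1·0 + 1·0 + 2·0 = 0
  col t4: 2·0 + 2·2 + 1·0 + 1·0 + 2·-2 = 0

y = (A:2, B:2, C:1, D:1, E:2)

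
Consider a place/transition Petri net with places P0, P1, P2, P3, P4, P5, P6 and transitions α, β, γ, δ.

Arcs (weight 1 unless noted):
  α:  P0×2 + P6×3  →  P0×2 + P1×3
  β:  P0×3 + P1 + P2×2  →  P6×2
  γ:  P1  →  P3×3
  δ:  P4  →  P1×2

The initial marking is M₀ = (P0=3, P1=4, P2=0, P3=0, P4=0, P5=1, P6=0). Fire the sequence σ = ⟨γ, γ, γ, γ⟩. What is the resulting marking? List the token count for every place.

(P0=3, P1=0, P2=0, P3=12, P4=0, P5=1, P6=0)

step 1: fire γ:  (P0=3, P1=4, P2=0, P3=0, P4=0, P5=1, P6=0) → (P0=3, P1=3, P2=0, P3=3, P4=0, P5=1, P6=0)
step 2: fire γ:  (P0=3, P1=3, P2=0, P3=3, P4=0, P5=1, P6=0) → (P0=3, P1=2, P2=0, P3=6, P4=0, P5=1, P6=0)
step 3: fire γ:  (P0=3, P1=2, P2=0, P3=6, P4=0, P5=1, P6=0) → (P0=3, P1=1, P2=0, P3=9, P4=0, P5=1, P6=0)
step 4: fire γ:  (P0=3, P1=1, P2=0, P3=9, P4=0, P5=1, P6=0) → (P0=3, P1=0, P2=0, P3=12, P4=0, P5=1, P6=0)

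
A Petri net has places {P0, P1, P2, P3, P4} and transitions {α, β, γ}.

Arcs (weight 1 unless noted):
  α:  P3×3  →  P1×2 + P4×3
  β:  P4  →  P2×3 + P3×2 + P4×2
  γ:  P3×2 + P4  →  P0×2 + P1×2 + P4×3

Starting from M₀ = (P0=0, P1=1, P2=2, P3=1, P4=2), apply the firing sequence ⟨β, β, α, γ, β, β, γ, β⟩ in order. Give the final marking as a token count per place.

step 1: fire β:  (P0=0, P1=1, P2=2, P3=1, P4=2) → (P0=0, P1=1, P2=5, P3=3, P4=3)
step 2: fire β:  (P0=0, P1=1, P2=5, P3=3, P4=3) → (P0=0, P1=1, P2=8, P3=5, P4=4)
step 3: fire α:  (P0=0, P1=1, P2=8, P3=5, P4=4) → (P0=0, P1=3, P2=8, P3=2, P4=7)
step 4: fire γ:  (P0=0, P1=3, P2=8, P3=2, P4=7) → (P0=2, P1=5, P2=8, P3=0, P4=9)
step 5: fire β:  (P0=2, P1=5, P2=8, P3=0, P4=9) → (P0=2, P1=5, P2=11, P3=2, P4=10)
step 6: fire β:  (P0=2, P1=5, P2=11, P3=2, P4=10) → (P0=2, P1=5, P2=14, P3=4, P4=11)
step 7: fire γ:  (P0=2, P1=5, P2=14, P3=4, P4=11) → (P0=4, P1=7, P2=14, P3=2, P4=13)
step 8: fire β:  (P0=4, P1=7, P2=14, P3=2, P4=13) → (P0=4, P1=7, P2=17, P3=4, P4=14)

(P0=4, P1=7, P2=17, P3=4, P4=14)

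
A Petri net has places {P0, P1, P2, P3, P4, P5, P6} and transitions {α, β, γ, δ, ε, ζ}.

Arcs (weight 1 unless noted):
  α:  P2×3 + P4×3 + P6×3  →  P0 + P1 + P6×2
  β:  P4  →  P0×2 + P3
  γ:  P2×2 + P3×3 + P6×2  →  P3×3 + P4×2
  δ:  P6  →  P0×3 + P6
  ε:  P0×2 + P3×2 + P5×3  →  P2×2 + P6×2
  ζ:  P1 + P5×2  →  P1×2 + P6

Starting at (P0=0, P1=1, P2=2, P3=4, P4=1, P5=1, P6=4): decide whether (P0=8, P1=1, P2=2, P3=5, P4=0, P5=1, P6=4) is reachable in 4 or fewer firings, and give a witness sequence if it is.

step 1: fire β:  (P0=0, P1=1, P2=2, P3=4, P4=1, P5=1, P6=4) → (P0=2, P1=1, P2=2, P3=5, P4=0, P5=1, P6=4)
step 2: fire δ:  (P0=2, P1=1, P2=2, P3=5, P4=0, P5=1, P6=4) → (P0=5, P1=1, P2=2, P3=5, P4=0, P5=1, P6=4)
step 3: fire δ:  (P0=5, P1=1, P2=2, P3=5, P4=0, P5=1, P6=4) → (P0=8, P1=1, P2=2, P3=5, P4=0, P5=1, P6=4)

YES — reachable via ⟨β, δ, δ⟩ (3 firings)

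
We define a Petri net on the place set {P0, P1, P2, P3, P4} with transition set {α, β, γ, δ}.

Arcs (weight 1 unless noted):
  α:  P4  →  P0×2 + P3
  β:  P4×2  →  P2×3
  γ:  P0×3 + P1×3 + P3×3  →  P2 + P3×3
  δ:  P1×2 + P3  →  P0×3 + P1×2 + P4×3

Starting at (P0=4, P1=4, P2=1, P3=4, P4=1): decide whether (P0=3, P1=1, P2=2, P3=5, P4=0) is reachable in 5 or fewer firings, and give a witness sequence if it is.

step 1: fire α:  (P0=4, P1=4, P2=1, P3=4, P4=1) → (P0=6, P1=4, P2=1, P3=5, P4=0)
step 2: fire γ:  (P0=6, P1=4, P2=1, P3=5, P4=0) → (P0=3, P1=1, P2=2, P3=5, P4=0)

YES — reachable via ⟨α, γ⟩ (2 firings)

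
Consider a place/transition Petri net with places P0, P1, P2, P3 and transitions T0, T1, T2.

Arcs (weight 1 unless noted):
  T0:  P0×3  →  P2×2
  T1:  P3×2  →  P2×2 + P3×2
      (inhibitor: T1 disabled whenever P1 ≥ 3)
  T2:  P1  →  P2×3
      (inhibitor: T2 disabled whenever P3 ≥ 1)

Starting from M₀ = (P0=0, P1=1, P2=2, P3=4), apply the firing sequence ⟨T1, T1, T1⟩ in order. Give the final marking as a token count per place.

(P0=0, P1=1, P2=8, P3=4)

step 1: fire T1:  (P0=0, P1=1, P2=2, P3=4) → (P0=0, P1=1, P2=4, P3=4)
step 2: fire T1:  (P0=0, P1=1, P2=4, P3=4) → (P0=0, P1=1, P2=6, P3=4)
step 3: fire T1:  (P0=0, P1=1, P2=6, P3=4) → (P0=0, P1=1, P2=8, P3=4)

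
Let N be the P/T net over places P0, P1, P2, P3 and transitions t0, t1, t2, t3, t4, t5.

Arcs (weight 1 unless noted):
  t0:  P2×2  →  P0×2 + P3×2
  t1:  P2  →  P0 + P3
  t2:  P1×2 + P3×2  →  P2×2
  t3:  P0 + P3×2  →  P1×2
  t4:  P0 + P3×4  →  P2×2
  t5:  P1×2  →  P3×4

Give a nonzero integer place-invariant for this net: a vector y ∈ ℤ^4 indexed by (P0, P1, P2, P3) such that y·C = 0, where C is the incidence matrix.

y = (P0:2, P1:2, P2:3, P3:1)

Incidence matrix C (rows=places, cols=transitions):
       t0   t1   t2   t3   t4   t5
   P0   2    1    0   -1   -1    0
   P1   0    0   -2    2    0   -2
   P2  -2   -1    2    0    2    0
   P3   2    1   -2   -2   -4    4

Candidate y = [2, 2, 3, 1]; check y·C column-wise:
  col t0: 2·2 + 2·0 + 3·-2 + 1·2 = 0
  col t1: 2·1 + 2·0 + 3·-1 + 1·1 = 0
  col t2: 2·0 + 2·-2 + 3·2 + 1·-2 = 0
  col t3: 2·-1 + 2·2 + 3·0 + 1·-2 = 0
  col t4: 2·-1 + 2·0 + 3·2 + 1·-4 = 0
  col t5: 2·0 + 2·-2 + 3·0 + 1·4 = 0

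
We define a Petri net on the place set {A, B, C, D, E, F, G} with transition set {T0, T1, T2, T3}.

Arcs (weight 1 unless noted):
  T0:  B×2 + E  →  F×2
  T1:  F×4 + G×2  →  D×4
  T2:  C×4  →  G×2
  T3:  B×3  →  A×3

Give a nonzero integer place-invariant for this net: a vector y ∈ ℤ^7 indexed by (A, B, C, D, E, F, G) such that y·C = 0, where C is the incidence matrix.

Incidence matrix C (rows=places, cols=transitions):
       T0   T1   T2   T3
    A   0    0    0    3
    B  -2    0    0   -3
    C   0    0   -4    0
    D   0    4    0    0
    E  -1    0    0    0
    F   2   -4    0    0
    G   0   -2    2    0

Candidate y = [1, 1, 0, 0, -2, 0, 0]; check y·C column-wise:
  col T0: 1·0 + 1·-2 + -2·-1 + 0·2 = 0
  col T1: 1·0 + 1·0 + 0·4 + -2·0 + 0·-4 + 0·-2 = 0
  col T2: 1·0 + 1·0 + 0·-4 + -2·0 + 0·2 = 0
  col T3: 1·3 + 1·-3 + -2·0 = 0

y = (A:1, B:1, C:0, D:0, E:-2, F:0, G:0)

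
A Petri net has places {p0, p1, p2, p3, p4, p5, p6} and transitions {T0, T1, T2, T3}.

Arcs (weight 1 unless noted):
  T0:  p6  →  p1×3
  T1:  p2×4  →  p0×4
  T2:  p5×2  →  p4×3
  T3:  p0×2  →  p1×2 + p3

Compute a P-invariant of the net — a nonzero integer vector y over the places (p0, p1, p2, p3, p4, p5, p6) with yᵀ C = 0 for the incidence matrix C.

y = (p0:1, p1:0, p2:1, p3:2, p4:0, p5:0, p6:0)

Incidence matrix C (rows=places, cols=transitions):
       T0   T1   T2   T3
   p0   0    4    0   -2
   p1   3    0    0    2
   p2   0   -4    0    0
   p3   0    0    0    1
   p4   0    0    3    0
   p5   0    0   -2    0
   p6  -1    0    0    0

Candidate y = [1, 0, 1, 2, 0, 0, 0]; check y·C column-wise:
  col T0: 1·0 + 0·3 + 1·0 + 2·0 + 0·-1 = 0
  col T1: 1·4 + 1·-4 + 2·0 = 0
  col T2: 1·0 + 1·0 + 2·0 + 0·3 + 0·-2 = 0
  col T3: 1·-2 + 0·2 + 1·0 + 2·1 = 0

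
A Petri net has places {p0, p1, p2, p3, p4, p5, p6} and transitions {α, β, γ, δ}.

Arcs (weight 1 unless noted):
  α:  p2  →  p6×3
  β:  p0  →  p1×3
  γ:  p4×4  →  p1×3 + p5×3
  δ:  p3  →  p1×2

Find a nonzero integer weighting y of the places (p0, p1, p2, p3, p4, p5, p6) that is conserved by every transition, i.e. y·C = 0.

Incidence matrix C (rows=places, cols=transitions):
        α    β    γ    δ
   p0   0   -1    0    0
   p1   0    3    3    2
   p2  -1    0    0    0
   p3   0    0    0   -1
   p4   0    0   -4    0
   p5   0    0    3    0
   p6   3    0    0    0

Candidate y = [12, 4, 0, 8, 3, 0, 0]; check y·C column-wise:
  col α: 12·0 + 4·0 + 0·-1 + 8·0 + 3·0 + 0·3 = 0
  col β: 12·-1 + 4·3 + 8·0 + 3·0 = 0
  col γ: 12·0 + 4·3 + 8·0 + 3·-4 + 0·3 = 0
  col δ: 12·0 + 4·2 + 8·-1 + 3·0 = 0

y = (p0:12, p1:4, p2:0, p3:8, p4:3, p5:0, p6:0)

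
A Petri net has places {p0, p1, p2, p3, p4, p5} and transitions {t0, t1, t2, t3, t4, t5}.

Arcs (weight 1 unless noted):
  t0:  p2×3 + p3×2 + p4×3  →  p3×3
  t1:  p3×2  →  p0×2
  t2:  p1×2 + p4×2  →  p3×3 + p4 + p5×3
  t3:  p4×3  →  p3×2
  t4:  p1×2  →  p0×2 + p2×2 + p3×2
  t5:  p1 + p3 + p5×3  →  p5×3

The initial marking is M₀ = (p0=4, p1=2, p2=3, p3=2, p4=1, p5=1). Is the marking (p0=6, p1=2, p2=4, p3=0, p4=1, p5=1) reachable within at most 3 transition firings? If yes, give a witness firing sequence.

depth 0: 1 marking
depth 1: 3 markings reached so far
depth 2: 4 markings reached so far
depth 3: 5 markings reached so far
target is not among the 5 markings reachable within 3 steps

NO — not reachable within 3 firings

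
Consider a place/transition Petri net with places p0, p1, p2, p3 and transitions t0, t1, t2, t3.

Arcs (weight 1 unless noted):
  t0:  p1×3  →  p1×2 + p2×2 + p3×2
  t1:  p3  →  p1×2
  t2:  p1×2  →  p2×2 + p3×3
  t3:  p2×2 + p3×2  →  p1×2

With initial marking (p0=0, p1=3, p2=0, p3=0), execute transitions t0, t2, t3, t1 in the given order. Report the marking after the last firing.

(p0=0, p1=4, p2=2, p3=2)

step 1: fire t0:  (p0=0, p1=3, p2=0, p3=0) → (p0=0, p1=2, p2=2, p3=2)
step 2: fire t2:  (p0=0, p1=2, p2=2, p3=2) → (p0=0, p1=0, p2=4, p3=5)
step 3: fire t3:  (p0=0, p1=0, p2=4, p3=5) → (p0=0, p1=2, p2=2, p3=3)
step 4: fire t1:  (p0=0, p1=2, p2=2, p3=3) → (p0=0, p1=4, p2=2, p3=2)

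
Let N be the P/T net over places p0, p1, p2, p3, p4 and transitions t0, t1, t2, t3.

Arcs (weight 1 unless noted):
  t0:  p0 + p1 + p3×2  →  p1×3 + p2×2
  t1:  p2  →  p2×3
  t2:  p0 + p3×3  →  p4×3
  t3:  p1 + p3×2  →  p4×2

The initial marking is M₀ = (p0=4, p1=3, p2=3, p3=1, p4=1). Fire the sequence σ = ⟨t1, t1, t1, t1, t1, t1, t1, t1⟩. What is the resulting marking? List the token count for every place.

(p0=4, p1=3, p2=19, p3=1, p4=1)

step 1: fire t1:  (p0=4, p1=3, p2=3, p3=1, p4=1) → (p0=4, p1=3, p2=5, p3=1, p4=1)
step 2: fire t1:  (p0=4, p1=3, p2=5, p3=1, p4=1) → (p0=4, p1=3, p2=7, p3=1, p4=1)
step 3: fire t1:  (p0=4, p1=3, p2=7, p3=1, p4=1) → (p0=4, p1=3, p2=9, p3=1, p4=1)
step 4: fire t1:  (p0=4, p1=3, p2=9, p3=1, p4=1) → (p0=4, p1=3, p2=11, p3=1, p4=1)
step 5: fire t1:  (p0=4, p1=3, p2=11, p3=1, p4=1) → (p0=4, p1=3, p2=13, p3=1, p4=1)
step 6: fire t1:  (p0=4, p1=3, p2=13, p3=1, p4=1) → (p0=4, p1=3, p2=15, p3=1, p4=1)
step 7: fire t1:  (p0=4, p1=3, p2=15, p3=1, p4=1) → (p0=4, p1=3, p2=17, p3=1, p4=1)
step 8: fire t1:  (p0=4, p1=3, p2=17, p3=1, p4=1) → (p0=4, p1=3, p2=19, p3=1, p4=1)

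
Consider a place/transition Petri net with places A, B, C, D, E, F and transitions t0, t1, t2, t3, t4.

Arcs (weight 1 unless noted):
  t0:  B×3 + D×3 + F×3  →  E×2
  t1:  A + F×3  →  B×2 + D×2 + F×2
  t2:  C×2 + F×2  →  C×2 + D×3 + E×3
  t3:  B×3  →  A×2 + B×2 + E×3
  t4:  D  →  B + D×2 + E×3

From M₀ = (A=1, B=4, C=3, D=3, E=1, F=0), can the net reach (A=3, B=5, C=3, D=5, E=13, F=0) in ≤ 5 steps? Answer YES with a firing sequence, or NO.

depth 0: 1 marking
depth 1: 3 markings reached so far
depth 2: 6 markings reached so far
depth 3: 9 markings reached so far
depth 4: 13 markings reached so far
depth 5: 17 markings reached so far
target is not among the 17 markings reachable within 5 steps

NO — not reachable within 5 firings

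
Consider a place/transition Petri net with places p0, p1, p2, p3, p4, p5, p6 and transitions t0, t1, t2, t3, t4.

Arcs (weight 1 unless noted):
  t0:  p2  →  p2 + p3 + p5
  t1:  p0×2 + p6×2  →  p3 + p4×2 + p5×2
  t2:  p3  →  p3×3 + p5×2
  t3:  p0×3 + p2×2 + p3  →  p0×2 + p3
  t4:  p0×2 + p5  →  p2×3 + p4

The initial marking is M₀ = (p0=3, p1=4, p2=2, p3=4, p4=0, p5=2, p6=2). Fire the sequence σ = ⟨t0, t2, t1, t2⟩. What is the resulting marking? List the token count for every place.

(p0=1, p1=4, p2=2, p3=10, p4=2, p5=9, p6=0)

step 1: fire t0:  (p0=3, p1=4, p2=2, p3=4, p4=0, p5=2, p6=2) → (p0=3, p1=4, p2=2, p3=5, p4=0, p5=3, p6=2)
step 2: fire t2:  (p0=3, p1=4, p2=2, p3=5, p4=0, p5=3, p6=2) → (p0=3, p1=4, p2=2, p3=7, p4=0, p5=5, p6=2)
step 3: fire t1:  (p0=3, p1=4, p2=2, p3=7, p4=0, p5=5, p6=2) → (p0=1, p1=4, p2=2, p3=8, p4=2, p5=7, p6=0)
step 4: fire t2:  (p0=1, p1=4, p2=2, p3=8, p4=2, p5=7, p6=0) → (p0=1, p1=4, p2=2, p3=10, p4=2, p5=9, p6=0)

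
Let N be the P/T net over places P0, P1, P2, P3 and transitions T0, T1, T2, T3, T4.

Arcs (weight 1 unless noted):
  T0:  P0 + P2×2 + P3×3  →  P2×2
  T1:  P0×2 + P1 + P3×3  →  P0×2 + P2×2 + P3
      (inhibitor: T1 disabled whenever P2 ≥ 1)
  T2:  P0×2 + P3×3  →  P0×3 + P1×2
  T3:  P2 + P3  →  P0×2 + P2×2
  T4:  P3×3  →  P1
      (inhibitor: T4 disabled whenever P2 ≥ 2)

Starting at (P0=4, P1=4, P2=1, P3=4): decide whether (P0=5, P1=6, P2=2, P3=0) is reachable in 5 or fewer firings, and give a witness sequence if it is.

depth 0: 1 marking
depth 1: 4 markings reached so far
depth 2: 8 markings reached so far
depth 3: 9 markings reached so far
depth 4: 10 markings reached so far
depth 5: 10 markings reached so far
(frontier empty at depth 5; search complete)
target is not among the 10 markings reachable within 5 steps

NO — not reachable within 5 firings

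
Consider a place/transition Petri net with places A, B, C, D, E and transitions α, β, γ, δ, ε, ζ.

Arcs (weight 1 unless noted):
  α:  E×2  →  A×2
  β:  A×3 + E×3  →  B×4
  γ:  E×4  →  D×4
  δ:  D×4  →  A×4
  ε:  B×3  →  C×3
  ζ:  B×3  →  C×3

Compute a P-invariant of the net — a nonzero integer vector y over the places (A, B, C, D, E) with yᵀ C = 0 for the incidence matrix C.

y = (A:2, B:3, C:3, D:2, E:2)

Incidence matrix C (rows=places, cols=transitions):
        α    β    γ    δ    ε    ζ
    A   2   -3    0    4    0    0
    B   0    4    0    0   -3   -3
    C   0    0    0    0    3    3
    D   0    0    4   -4    0    0
    E  -2   -3   -4    0    0    0

Candidate y = [2, 3, 3, 2, 2]; check y·C column-wise:
  col α: 2·2 + 3·0 + 3·0 + 2·0 + 2·-2 = 0
  col β: 2·-3 + 3·4 + 3·0 + 2·0 + 2·-3 = 0
  col γ: 2·0 + 3·0 + 3·0 + 2·4 + 2·-4 = 0
  col δ: 2·4 + 3·0 + 3·0 + 2·-4 + 2·0 = 0
  col ε: 2·0 + 3·-3 + 3·3 + 2·0 + 2·0 = 0
  col ζ: 2·0 + 3·-3 + 3·3 + 2·0 + 2·0 = 0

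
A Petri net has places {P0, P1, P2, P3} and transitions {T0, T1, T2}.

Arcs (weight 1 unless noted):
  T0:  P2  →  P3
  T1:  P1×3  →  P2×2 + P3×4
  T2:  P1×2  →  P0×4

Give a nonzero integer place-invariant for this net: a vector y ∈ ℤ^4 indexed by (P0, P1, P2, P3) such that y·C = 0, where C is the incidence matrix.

y = (P0:1, P1:2, P2:1, P3:1)

Incidence matrix C (rows=places, cols=transitions):
       T0   T1   T2
   P0   0    0    4
   P1   0   -3   -2
   P2  -1    2    0
   P3   1    4    0

Candidate y = [1, 2, 1, 1]; check y·C column-wise:
  col T0: 1·0 + 2·0 + 1·-1 + 1·1 = 0
  col T1: 1·0 + 2·-3 + 1·2 + 1·4 = 0
  col T2: 1·4 + 2·-2 + 1·0 + 1·0 = 0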